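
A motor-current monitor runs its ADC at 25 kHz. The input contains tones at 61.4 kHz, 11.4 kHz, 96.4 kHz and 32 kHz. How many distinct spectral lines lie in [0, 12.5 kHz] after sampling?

fs/2 = 12.5 kHz.
61.4 kHz mod fs = 11.4 kHz.
11.4 kHz ≤ fs/2 = 12.5 kHz, appears at 11.4 kHz.
11.4 kHz ≤ fs/2 = 12.5 kHz, passes unchanged.
96.4 kHz mod fs = 21.4 kHz.
21.4 kHz > fs/2 = 12.5 kHz, folds to fs − 21.4 kHz = 3.6 kHz.
32 kHz mod fs = 7 kHz.
7 kHz ≤ fs/2 = 12.5 kHz, appears at 7 kHz.
Distinct values: {3.6 kHz, 7 kHz, 11.4 kHz} → 3.

3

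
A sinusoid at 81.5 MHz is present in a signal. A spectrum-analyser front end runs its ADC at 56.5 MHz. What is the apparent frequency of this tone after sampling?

25 MHz

81.5 MHz mod fs = 25 MHz.
25 MHz ≤ fs/2 = 28.25 MHz, appears at 25 MHz.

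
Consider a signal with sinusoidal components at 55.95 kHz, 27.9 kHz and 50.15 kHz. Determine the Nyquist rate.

Highest-frequency component: 55.95 kHz.
Nyquist rate = 2 × 55.95 kHz = 111.9 kHz.

111.9 kHz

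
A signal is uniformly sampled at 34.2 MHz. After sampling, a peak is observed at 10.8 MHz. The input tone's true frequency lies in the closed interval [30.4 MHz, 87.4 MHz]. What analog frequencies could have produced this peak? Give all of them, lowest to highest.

45 MHz, 57.6 MHz, 79.2 MHz

Frequencies that alias to 10.8 MHz are k·fs ± 10.8 MHz for integer k ≥ 0.
k=0: 10.8 MHz.
k=1: 23.4 MHz, 45 MHz.
k=2: 57.6 MHz, 79.2 MHz.
k=3: 91.8 MHz, 113.4 MHz.
Within [30.4 MHz, 87.4 MHz]: 45 MHz, 57.6 MHz, 79.2 MHz.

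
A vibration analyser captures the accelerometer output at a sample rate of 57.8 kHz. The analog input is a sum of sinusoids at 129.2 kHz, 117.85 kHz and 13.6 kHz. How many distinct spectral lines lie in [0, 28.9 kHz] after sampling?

fs/2 = 28.9 kHz.
129.2 kHz mod fs = 13.6 kHz.
13.6 kHz ≤ fs/2 = 28.9 kHz, appears at 13.6 kHz.
117.85 kHz mod fs = 2.25 kHz.
2.25 kHz ≤ fs/2 = 28.9 kHz, appears at 2.25 kHz.
13.6 kHz ≤ fs/2 = 28.9 kHz, passes unchanged.
Distinct values: {2.25 kHz, 13.6 kHz} → 2.

2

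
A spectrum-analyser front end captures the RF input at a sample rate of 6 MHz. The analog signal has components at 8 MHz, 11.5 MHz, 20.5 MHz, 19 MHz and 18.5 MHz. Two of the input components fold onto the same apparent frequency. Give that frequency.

0.5 MHz

fs/2 = 3 MHz.
8 MHz mod fs = 2 MHz.
2 MHz ≤ fs/2 = 3 MHz, appears at 2 MHz.
11.5 MHz mod fs = 5.5 MHz.
5.5 MHz > fs/2 = 3 MHz, folds to fs − 5.5 MHz = 0.5 MHz.
20.5 MHz mod fs = 2.5 MHz.
2.5 MHz ≤ fs/2 = 3 MHz, appears at 2.5 MHz.
19 MHz mod fs = 1 MHz.
1 MHz ≤ fs/2 = 3 MHz, appears at 1 MHz.
18.5 MHz mod fs = 0.5 MHz.
0.5 MHz ≤ fs/2 = 3 MHz, appears at 0.5 MHz.
11.5 MHz and 18.5 MHz both map to 0.5 MHz.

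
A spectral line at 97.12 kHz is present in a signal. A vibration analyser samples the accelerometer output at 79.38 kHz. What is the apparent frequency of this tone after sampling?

17.74 kHz

97.12 kHz mod fs = 17.74 kHz.
17.74 kHz ≤ fs/2 = 39.69 kHz, appears at 17.74 kHz.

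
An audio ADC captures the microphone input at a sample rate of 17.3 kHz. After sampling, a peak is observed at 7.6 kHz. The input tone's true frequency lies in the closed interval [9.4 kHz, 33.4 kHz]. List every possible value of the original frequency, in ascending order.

9.7 kHz, 24.9 kHz, 27 kHz

Frequencies that alias to 7.6 kHz are k·fs ± 7.6 kHz for integer k ≥ 0.
k=0: 7.6 kHz.
k=1: 9.7 kHz, 24.9 kHz.
k=2: 27 kHz, 42.2 kHz.
k=3: 44.3 kHz, 59.5 kHz.
Within [9.4 kHz, 33.4 kHz]: 9.7 kHz, 24.9 kHz, 27 kHz.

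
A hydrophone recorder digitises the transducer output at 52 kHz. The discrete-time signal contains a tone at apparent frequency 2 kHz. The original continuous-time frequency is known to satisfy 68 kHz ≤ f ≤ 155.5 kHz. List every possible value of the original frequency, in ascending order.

Frequencies that alias to 2 kHz are k·fs ± 2 kHz for integer k ≥ 0.
k=0: 2 kHz.
k=1: 50 kHz, 54 kHz.
k=2: 102 kHz, 106 kHz.
k=3: 154 kHz, 158 kHz.
k=4: 206 kHz, 210 kHz.
Within [68 kHz, 155.5 kHz]: 102 kHz, 106 kHz, 154 kHz.

102 kHz, 106 kHz, 154 kHz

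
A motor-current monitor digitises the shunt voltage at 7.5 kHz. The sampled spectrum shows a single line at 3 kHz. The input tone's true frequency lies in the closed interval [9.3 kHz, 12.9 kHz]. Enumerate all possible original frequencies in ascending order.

Frequencies that alias to 3 kHz are k·fs ± 3 kHz for integer k ≥ 0.
k=0: 3 kHz.
k=1: 4.5 kHz, 10.5 kHz.
k=2: 12 kHz, 18 kHz.
k=3: 19.5 kHz, 25.5 kHz.
Within [9.3 kHz, 12.9 kHz]: 10.5 kHz, 12 kHz.

10.5 kHz, 12 kHz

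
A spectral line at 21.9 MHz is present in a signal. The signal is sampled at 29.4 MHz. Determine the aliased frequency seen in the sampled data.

7.5 MHz

21.9 MHz > fs/2 = 14.7 MHz, folds to fs − 21.9 MHz = 7.5 MHz.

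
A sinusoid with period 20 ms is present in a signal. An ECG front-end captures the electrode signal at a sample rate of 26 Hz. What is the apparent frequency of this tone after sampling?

2 Hz

T = 20 ms → f = 1/T = 50 Hz.
50 Hz mod fs = 24 Hz.
24 Hz > fs/2 = 13 Hz, folds to fs − 24 Hz = 2 Hz.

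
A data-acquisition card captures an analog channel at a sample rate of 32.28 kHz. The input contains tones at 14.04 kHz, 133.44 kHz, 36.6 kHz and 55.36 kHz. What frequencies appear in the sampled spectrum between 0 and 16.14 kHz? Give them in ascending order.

fs/2 = 16.14 kHz.
14.04 kHz ≤ fs/2 = 16.14 kHz, passes unchanged.
133.44 kHz mod fs = 4.32 kHz.
4.32 kHz ≤ fs/2 = 16.14 kHz, appears at 4.32 kHz.
36.6 kHz mod fs = 4.32 kHz.
4.32 kHz ≤ fs/2 = 16.14 kHz, appears at 4.32 kHz.
55.36 kHz mod fs = 23.08 kHz.
23.08 kHz > fs/2 = 16.14 kHz, folds to fs − 23.08 kHz = 9.2 kHz.
Distinct values: {4.32 kHz, 9.2 kHz, 14.04 kHz}.

4.32 kHz, 9.2 kHz, 14.04 kHz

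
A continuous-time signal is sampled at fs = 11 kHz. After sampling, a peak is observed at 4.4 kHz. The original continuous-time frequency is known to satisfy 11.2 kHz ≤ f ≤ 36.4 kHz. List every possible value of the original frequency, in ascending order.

Frequencies that alias to 4.4 kHz are k·fs ± 4.4 kHz for integer k ≥ 0.
k=0: 4.4 kHz.
k=1: 6.6 kHz, 15.4 kHz.
k=2: 17.6 kHz, 26.4 kHz.
k=3: 28.6 kHz, 37.4 kHz.
k=4: 39.6 kHz, 48.4 kHz.
Within [11.2 kHz, 36.4 kHz]: 15.4 kHz, 17.6 kHz, 26.4 kHz, 28.6 kHz.

15.4 kHz, 17.6 kHz, 26.4 kHz, 28.6 kHz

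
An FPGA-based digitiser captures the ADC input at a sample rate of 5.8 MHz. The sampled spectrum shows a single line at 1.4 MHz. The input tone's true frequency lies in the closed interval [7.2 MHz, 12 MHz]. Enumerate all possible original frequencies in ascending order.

7.2 MHz, 10.2 MHz

Frequencies that alias to 1.4 MHz are k·fs ± 1.4 MHz for integer k ≥ 0.
k=0: 1.4 MHz.
k=1: 4.4 MHz, 7.2 MHz.
k=2: 10.2 MHz, 13 MHz.
k=3: 16 MHz, 18.8 MHz.
Within [7.2 MHz, 12 MHz]: 7.2 MHz, 10.2 MHz.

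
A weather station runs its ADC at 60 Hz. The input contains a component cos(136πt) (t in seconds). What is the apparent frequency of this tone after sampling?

8 Hz

ω = 136π rad/s → f = ω/(2π) = 68 Hz.
68 Hz mod fs = 8 Hz.
8 Hz ≤ fs/2 = 30 Hz, appears at 8 Hz.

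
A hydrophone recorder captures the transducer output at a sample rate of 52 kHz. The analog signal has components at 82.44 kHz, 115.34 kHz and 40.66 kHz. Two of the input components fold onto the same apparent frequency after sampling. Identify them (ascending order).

fs/2 = 26 kHz.
82.44 kHz mod fs = 30.44 kHz.
30.44 kHz > fs/2 = 26 kHz, folds to fs − 30.44 kHz = 21.56 kHz.
115.34 kHz mod fs = 11.34 kHz.
11.34 kHz ≤ fs/2 = 26 kHz, appears at 11.34 kHz.
40.66 kHz > fs/2 = 26 kHz, folds to fs − 40.66 kHz = 11.34 kHz.
40.66 kHz and 115.34 kHz both map to 11.34 kHz.

40.66 kHz, 115.34 kHz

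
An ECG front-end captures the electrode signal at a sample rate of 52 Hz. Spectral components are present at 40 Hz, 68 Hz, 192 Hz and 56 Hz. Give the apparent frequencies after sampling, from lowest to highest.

fs/2 = 26 Hz.
40 Hz > fs/2 = 26 Hz, folds to fs − 40 Hz = 12 Hz.
68 Hz mod fs = 16 Hz.
16 Hz ≤ fs/2 = 26 Hz, appears at 16 Hz.
192 Hz mod fs = 36 Hz.
36 Hz > fs/2 = 26 Hz, folds to fs − 36 Hz = 16 Hz.
56 Hz mod fs = 4 Hz.
4 Hz ≤ fs/2 = 26 Hz, appears at 4 Hz.
Distinct values: {4 Hz, 12 Hz, 16 Hz}.

4 Hz, 12 Hz, 16 Hz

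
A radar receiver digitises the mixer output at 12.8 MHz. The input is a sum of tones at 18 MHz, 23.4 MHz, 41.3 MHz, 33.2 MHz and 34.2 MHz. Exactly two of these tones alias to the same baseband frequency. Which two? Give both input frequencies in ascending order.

18 MHz, 33.2 MHz

fs/2 = 6.4 MHz.
18 MHz mod fs = 5.2 MHz.
5.2 MHz ≤ fs/2 = 6.4 MHz, appears at 5.2 MHz.
23.4 MHz mod fs = 10.6 MHz.
10.6 MHz > fs/2 = 6.4 MHz, folds to fs − 10.6 MHz = 2.2 MHz.
41.3 MHz mod fs = 2.9 MHz.
2.9 MHz ≤ fs/2 = 6.4 MHz, appears at 2.9 MHz.
33.2 MHz mod fs = 7.6 MHz.
7.6 MHz > fs/2 = 6.4 MHz, folds to fs − 7.6 MHz = 5.2 MHz.
34.2 MHz mod fs = 8.6 MHz.
8.6 MHz > fs/2 = 6.4 MHz, folds to fs − 8.6 MHz = 4.2 MHz.
18 MHz and 33.2 MHz both map to 5.2 MHz.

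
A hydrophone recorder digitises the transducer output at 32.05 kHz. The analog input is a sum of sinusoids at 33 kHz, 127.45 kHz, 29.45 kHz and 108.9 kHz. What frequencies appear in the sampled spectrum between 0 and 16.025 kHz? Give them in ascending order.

fs/2 = 16.025 kHz.
33 kHz mod fs = 0.95 kHz.
0.95 kHz ≤ fs/2 = 16.025 kHz, appears at 0.95 kHz.
127.45 kHz mod fs = 31.3 kHz.
31.3 kHz > fs/2 = 16.025 kHz, folds to fs − 31.3 kHz = 0.75 kHz.
29.45 kHz > fs/2 = 16.025 kHz, folds to fs − 29.45 kHz = 2.6 kHz.
108.9 kHz mod fs = 12.75 kHz.
12.75 kHz ≤ fs/2 = 16.025 kHz, appears at 12.75 kHz.
Distinct values: {0.75 kHz, 0.95 kHz, 2.6 kHz, 12.75 kHz}.

0.75 kHz, 0.95 kHz, 2.6 kHz, 12.75 kHz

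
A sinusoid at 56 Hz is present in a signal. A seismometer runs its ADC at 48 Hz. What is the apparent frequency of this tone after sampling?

56 Hz mod fs = 8 Hz.
8 Hz ≤ fs/2 = 24 Hz, appears at 8 Hz.

8 Hz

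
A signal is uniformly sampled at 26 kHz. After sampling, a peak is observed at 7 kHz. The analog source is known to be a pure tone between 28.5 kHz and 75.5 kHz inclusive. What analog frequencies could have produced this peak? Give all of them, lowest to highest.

Frequencies that alias to 7 kHz are k·fs ± 7 kHz for integer k ≥ 0.
k=0: 7 kHz.
k=1: 19 kHz, 33 kHz.
k=2: 45 kHz, 59 kHz.
k=3: 71 kHz, 85 kHz.
k=4: 97 kHz, 111 kHz.
Within [28.5 kHz, 75.5 kHz]: 33 kHz, 45 kHz, 59 kHz, 71 kHz.

33 kHz, 45 kHz, 59 kHz, 71 kHz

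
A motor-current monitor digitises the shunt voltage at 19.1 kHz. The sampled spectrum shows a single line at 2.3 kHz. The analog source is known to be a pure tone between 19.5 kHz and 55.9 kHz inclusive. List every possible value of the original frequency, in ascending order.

21.4 kHz, 35.9 kHz, 40.5 kHz, 55 kHz

Frequencies that alias to 2.3 kHz are k·fs ± 2.3 kHz for integer k ≥ 0.
k=0: 2.3 kHz.
k=1: 16.8 kHz, 21.4 kHz.
k=2: 35.9 kHz, 40.5 kHz.
k=3: 55 kHz, 59.6 kHz.
k=4: 74.1 kHz, 78.7 kHz.
Within [19.5 kHz, 55.9 kHz]: 21.4 kHz, 35.9 kHz, 40.5 kHz, 55 kHz.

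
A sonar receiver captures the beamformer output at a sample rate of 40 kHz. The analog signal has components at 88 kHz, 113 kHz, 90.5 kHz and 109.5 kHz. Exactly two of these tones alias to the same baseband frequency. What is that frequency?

10.5 kHz

fs/2 = 20 kHz.
88 kHz mod fs = 8 kHz.
8 kHz ≤ fs/2 = 20 kHz, appears at 8 kHz.
113 kHz mod fs = 33 kHz.
33 kHz > fs/2 = 20 kHz, folds to fs − 33 kHz = 7 kHz.
90.5 kHz mod fs = 10.5 kHz.
10.5 kHz ≤ fs/2 = 20 kHz, appears at 10.5 kHz.
109.5 kHz mod fs = 29.5 kHz.
29.5 kHz > fs/2 = 20 kHz, folds to fs − 29.5 kHz = 10.5 kHz.
90.5 kHz and 109.5 kHz both map to 10.5 kHz.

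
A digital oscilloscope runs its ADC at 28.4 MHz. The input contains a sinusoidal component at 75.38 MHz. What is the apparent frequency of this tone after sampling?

75.38 MHz mod fs = 18.58 MHz.
18.58 MHz > fs/2 = 14.2 MHz, folds to fs − 18.58 MHz = 9.82 MHz.

9.82 MHz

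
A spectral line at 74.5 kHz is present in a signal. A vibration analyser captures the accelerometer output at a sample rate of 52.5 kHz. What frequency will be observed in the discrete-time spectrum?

74.5 kHz mod fs = 22 kHz.
22 kHz ≤ fs/2 = 26.25 kHz, appears at 22 kHz.

22 kHz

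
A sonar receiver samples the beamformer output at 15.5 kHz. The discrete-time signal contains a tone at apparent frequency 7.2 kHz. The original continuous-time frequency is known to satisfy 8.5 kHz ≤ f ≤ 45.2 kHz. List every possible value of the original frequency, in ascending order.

22.7 kHz, 23.8 kHz, 38.2 kHz, 39.3 kHz

Frequencies that alias to 7.2 kHz are k·fs ± 7.2 kHz for integer k ≥ 0.
k=0: 7.2 kHz.
k=1: 8.3 kHz, 22.7 kHz.
k=2: 23.8 kHz, 38.2 kHz.
k=3: 39.3 kHz, 53.7 kHz.
k=4: 54.8 kHz, 69.2 kHz.
Within [8.5 kHz, 45.2 kHz]: 22.7 kHz, 23.8 kHz, 38.2 kHz, 39.3 kHz.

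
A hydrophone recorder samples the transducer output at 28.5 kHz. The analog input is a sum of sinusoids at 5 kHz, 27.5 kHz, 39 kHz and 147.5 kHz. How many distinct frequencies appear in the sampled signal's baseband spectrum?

3

fs/2 = 14.25 kHz.
5 kHz ≤ fs/2 = 14.25 kHz, passes unchanged.
27.5 kHz > fs/2 = 14.25 kHz, folds to fs − 27.5 kHz = 1 kHz.
39 kHz mod fs = 10.5 kHz.
10.5 kHz ≤ fs/2 = 14.25 kHz, appears at 10.5 kHz.
147.5 kHz mod fs = 5 kHz.
5 kHz ≤ fs/2 = 14.25 kHz, appears at 5 kHz.
Distinct values: {1 kHz, 5 kHz, 10.5 kHz} → 3.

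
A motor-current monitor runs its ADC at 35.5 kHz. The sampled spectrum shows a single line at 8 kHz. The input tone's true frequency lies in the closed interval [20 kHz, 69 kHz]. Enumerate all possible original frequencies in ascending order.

Frequencies that alias to 8 kHz are k·fs ± 8 kHz for integer k ≥ 0.
k=0: 8 kHz.
k=1: 27.5 kHz, 43.5 kHz.
k=2: 63 kHz, 79 kHz.
k=3: 98.5 kHz, 114.5 kHz.
Within [20 kHz, 69 kHz]: 27.5 kHz, 43.5 kHz, 63 kHz.

27.5 kHz, 43.5 kHz, 63 kHz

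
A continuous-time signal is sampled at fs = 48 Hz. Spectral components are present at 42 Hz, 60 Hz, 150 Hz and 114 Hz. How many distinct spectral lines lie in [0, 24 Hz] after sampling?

fs/2 = 24 Hz.
42 Hz > fs/2 = 24 Hz, folds to fs − 42 Hz = 6 Hz.
60 Hz mod fs = 12 Hz.
12 Hz ≤ fs/2 = 24 Hz, appears at 12 Hz.
150 Hz mod fs = 6 Hz.
6 Hz ≤ fs/2 = 24 Hz, appears at 6 Hz.
114 Hz mod fs = 18 Hz.
18 Hz ≤ fs/2 = 24 Hz, appears at 18 Hz.
Distinct values: {6 Hz, 12 Hz, 18 Hz} → 3.

3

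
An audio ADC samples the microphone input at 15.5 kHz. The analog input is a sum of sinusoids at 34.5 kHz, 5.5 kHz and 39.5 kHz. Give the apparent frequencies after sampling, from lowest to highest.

3.5 kHz, 5.5 kHz, 7 kHz

fs/2 = 7.75 kHz.
34.5 kHz mod fs = 3.5 kHz.
3.5 kHz ≤ fs/2 = 7.75 kHz, appears at 3.5 kHz.
5.5 kHz ≤ fs/2 = 7.75 kHz, passes unchanged.
39.5 kHz mod fs = 8.5 kHz.
8.5 kHz > fs/2 = 7.75 kHz, folds to fs − 8.5 kHz = 7 kHz.
Distinct values: {3.5 kHz, 5.5 kHz, 7 kHz}.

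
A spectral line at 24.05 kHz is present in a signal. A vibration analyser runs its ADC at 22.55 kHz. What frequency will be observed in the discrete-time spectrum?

24.05 kHz mod fs = 1.5 kHz.
1.5 kHz ≤ fs/2 = 11.275 kHz, appears at 1.5 kHz.

1.5 kHz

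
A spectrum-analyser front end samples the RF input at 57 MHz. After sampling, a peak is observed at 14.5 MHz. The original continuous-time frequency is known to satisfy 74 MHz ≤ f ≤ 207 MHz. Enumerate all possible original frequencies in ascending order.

99.5 MHz, 128.5 MHz, 156.5 MHz, 185.5 MHz

Frequencies that alias to 14.5 MHz are k·fs ± 14.5 MHz for integer k ≥ 0.
k=0: 14.5 MHz.
k=1: 42.5 MHz, 71.5 MHz.
k=2: 99.5 MHz, 128.5 MHz.
k=3: 156.5 MHz, 185.5 MHz.
k=4: 213.5 MHz, 242.5 MHz.
Within [74 MHz, 207 MHz]: 99.5 MHz, 128.5 MHz, 156.5 MHz, 185.5 MHz.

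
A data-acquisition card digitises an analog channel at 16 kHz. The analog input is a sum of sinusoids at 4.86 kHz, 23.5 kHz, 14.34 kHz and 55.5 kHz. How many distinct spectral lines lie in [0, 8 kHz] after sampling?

3

fs/2 = 8 kHz.
4.86 kHz ≤ fs/2 = 8 kHz, passes unchanged.
23.5 kHz mod fs = 7.5 kHz.
7.5 kHz ≤ fs/2 = 8 kHz, appears at 7.5 kHz.
14.34 kHz > fs/2 = 8 kHz, folds to fs − 14.34 kHz = 1.66 kHz.
55.5 kHz mod fs = 7.5 kHz.
7.5 kHz ≤ fs/2 = 8 kHz, appears at 7.5 kHz.
Distinct values: {1.66 kHz, 4.86 kHz, 7.5 kHz} → 3.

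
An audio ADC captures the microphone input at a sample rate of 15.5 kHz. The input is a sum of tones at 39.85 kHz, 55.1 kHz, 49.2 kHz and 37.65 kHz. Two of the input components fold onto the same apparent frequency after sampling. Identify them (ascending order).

37.65 kHz, 39.85 kHz

fs/2 = 7.75 kHz.
39.85 kHz mod fs = 8.85 kHz.
8.85 kHz > fs/2 = 7.75 kHz, folds to fs − 8.85 kHz = 6.65 kHz.
55.1 kHz mod fs = 8.6 kHz.
8.6 kHz > fs/2 = 7.75 kHz, folds to fs − 8.6 kHz = 6.9 kHz.
49.2 kHz mod fs = 2.7 kHz.
2.7 kHz ≤ fs/2 = 7.75 kHz, appears at 2.7 kHz.
37.65 kHz mod fs = 6.65 kHz.
6.65 kHz ≤ fs/2 = 7.75 kHz, appears at 6.65 kHz.
37.65 kHz and 39.85 kHz both map to 6.65 kHz.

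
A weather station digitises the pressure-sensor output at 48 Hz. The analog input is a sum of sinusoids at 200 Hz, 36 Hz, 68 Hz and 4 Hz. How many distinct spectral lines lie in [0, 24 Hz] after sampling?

4

fs/2 = 24 Hz.
200 Hz mod fs = 8 Hz.
8 Hz ≤ fs/2 = 24 Hz, appears at 8 Hz.
36 Hz > fs/2 = 24 Hz, folds to fs − 36 Hz = 12 Hz.
68 Hz mod fs = 20 Hz.
20 Hz ≤ fs/2 = 24 Hz, appears at 20 Hz.
4 Hz ≤ fs/2 = 24 Hz, passes unchanged.
Distinct values: {4 Hz, 8 Hz, 12 Hz, 20 Hz} → 4.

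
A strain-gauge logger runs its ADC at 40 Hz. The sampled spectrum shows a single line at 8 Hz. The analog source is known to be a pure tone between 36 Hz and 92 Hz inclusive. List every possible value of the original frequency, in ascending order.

Frequencies that alias to 8 Hz are k·fs ± 8 Hz for integer k ≥ 0.
k=0: 8 Hz.
k=1: 32 Hz, 48 Hz.
k=2: 72 Hz, 88 Hz.
k=3: 112 Hz, 128 Hz.
Within [36 Hz, 92 Hz]: 48 Hz, 72 Hz, 88 Hz.

48 Hz, 72 Hz, 88 Hz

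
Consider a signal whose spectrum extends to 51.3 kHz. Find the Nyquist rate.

102.6 kHz

Nyquist rate = 2 × 51.3 kHz = 102.6 kHz.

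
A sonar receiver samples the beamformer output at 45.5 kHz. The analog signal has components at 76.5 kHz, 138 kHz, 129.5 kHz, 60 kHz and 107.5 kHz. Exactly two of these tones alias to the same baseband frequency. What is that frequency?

14.5 kHz

fs/2 = 22.75 kHz.
76.5 kHz mod fs = 31 kHz.
31 kHz > fs/2 = 22.75 kHz, folds to fs − 31 kHz = 14.5 kHz.
138 kHz mod fs = 1.5 kHz.
1.5 kHz ≤ fs/2 = 22.75 kHz, appears at 1.5 kHz.
129.5 kHz mod fs = 38.5 kHz.
38.5 kHz > fs/2 = 22.75 kHz, folds to fs − 38.5 kHz = 7 kHz.
60 kHz mod fs = 14.5 kHz.
14.5 kHz ≤ fs/2 = 22.75 kHz, appears at 14.5 kHz.
107.5 kHz mod fs = 16.5 kHz.
16.5 kHz ≤ fs/2 = 22.75 kHz, appears at 16.5 kHz.
60 kHz and 76.5 kHz both map to 14.5 kHz.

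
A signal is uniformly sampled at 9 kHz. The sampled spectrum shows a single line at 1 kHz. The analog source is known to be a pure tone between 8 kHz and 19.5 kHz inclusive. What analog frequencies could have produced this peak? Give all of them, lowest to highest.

Frequencies that alias to 1 kHz are k·fs ± 1 kHz for integer k ≥ 0.
k=0: 1 kHz.
k=1: 8 kHz, 10 kHz.
k=2: 17 kHz, 19 kHz.
k=3: 26 kHz, 28 kHz.
Within [8 kHz, 19.5 kHz]: 8 kHz, 10 kHz, 17 kHz, 19 kHz.

8 kHz, 10 kHz, 17 kHz, 19 kHz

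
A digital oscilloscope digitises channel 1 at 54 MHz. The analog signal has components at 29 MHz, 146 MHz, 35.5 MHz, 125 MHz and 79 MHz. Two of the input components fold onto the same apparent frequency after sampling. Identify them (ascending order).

fs/2 = 27 MHz.
29 MHz > fs/2 = 27 MHz, folds to fs − 29 MHz = 25 MHz.
146 MHz mod fs = 38 MHz.
38 MHz > fs/2 = 27 MHz, folds to fs − 38 MHz = 16 MHz.
35.5 MHz > fs/2 = 27 MHz, folds to fs − 35.5 MHz = 18.5 MHz.
125 MHz mod fs = 17 MHz.
17 MHz ≤ fs/2 = 27 MHz, appears at 17 MHz.
79 MHz mod fs = 25 MHz.
25 MHz ≤ fs/2 = 27 MHz, appears at 25 MHz.
29 MHz and 79 MHz both map to 25 MHz.

29 MHz, 79 MHz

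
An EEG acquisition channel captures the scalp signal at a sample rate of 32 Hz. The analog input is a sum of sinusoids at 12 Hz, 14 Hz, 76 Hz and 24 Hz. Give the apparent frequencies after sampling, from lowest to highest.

fs/2 = 16 Hz.
12 Hz ≤ fs/2 = 16 Hz, passes unchanged.
14 Hz ≤ fs/2 = 16 Hz, passes unchanged.
76 Hz mod fs = 12 Hz.
12 Hz ≤ fs/2 = 16 Hz, appears at 12 Hz.
24 Hz > fs/2 = 16 Hz, folds to fs − 24 Hz = 8 Hz.
Distinct values: {8 Hz, 12 Hz, 14 Hz}.

8 Hz, 12 Hz, 14 Hz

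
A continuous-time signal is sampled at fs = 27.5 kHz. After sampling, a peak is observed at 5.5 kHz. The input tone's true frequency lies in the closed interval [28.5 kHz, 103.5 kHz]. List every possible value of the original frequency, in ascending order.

33 kHz, 49.5 kHz, 60.5 kHz, 77 kHz, 88 kHz

Frequencies that alias to 5.5 kHz are k·fs ± 5.5 kHz for integer k ≥ 0.
k=0: 5.5 kHz.
k=1: 22 kHz, 33 kHz.
k=2: 49.5 kHz, 60.5 kHz.
k=3: 77 kHz, 88 kHz.
k=4: 104.5 kHz, 115.5 kHz.
Within [28.5 kHz, 103.5 kHz]: 33 kHz, 49.5 kHz, 60.5 kHz, 77 kHz, 88 kHz.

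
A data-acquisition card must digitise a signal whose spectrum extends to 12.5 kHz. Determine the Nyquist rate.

25 kHz

Nyquist rate = 2 × 12.5 kHz = 25 kHz.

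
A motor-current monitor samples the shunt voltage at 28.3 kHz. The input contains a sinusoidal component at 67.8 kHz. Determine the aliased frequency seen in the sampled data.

67.8 kHz mod fs = 11.2 kHz.
11.2 kHz ≤ fs/2 = 14.15 kHz, appears at 11.2 kHz.

11.2 kHz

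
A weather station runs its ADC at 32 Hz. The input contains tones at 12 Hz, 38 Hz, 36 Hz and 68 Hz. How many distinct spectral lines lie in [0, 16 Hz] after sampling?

fs/2 = 16 Hz.
12 Hz ≤ fs/2 = 16 Hz, passes unchanged.
38 Hz mod fs = 6 Hz.
6 Hz ≤ fs/2 = 16 Hz, appears at 6 Hz.
36 Hz mod fs = 4 Hz.
4 Hz ≤ fs/2 = 16 Hz, appears at 4 Hz.
68 Hz mod fs = 4 Hz.
4 Hz ≤ fs/2 = 16 Hz, appears at 4 Hz.
Distinct values: {4 Hz, 6 Hz, 12 Hz} → 3.

3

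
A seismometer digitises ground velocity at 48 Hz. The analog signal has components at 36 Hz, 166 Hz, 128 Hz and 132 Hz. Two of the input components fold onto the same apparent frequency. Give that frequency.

12 Hz

fs/2 = 24 Hz.
36 Hz > fs/2 = 24 Hz, folds to fs − 36 Hz = 12 Hz.
166 Hz mod fs = 22 Hz.
22 Hz ≤ fs/2 = 24 Hz, appears at 22 Hz.
128 Hz mod fs = 32 Hz.
32 Hz > fs/2 = 24 Hz, folds to fs − 32 Hz = 16 Hz.
132 Hz mod fs = 36 Hz.
36 Hz > fs/2 = 24 Hz, folds to fs − 36 Hz = 12 Hz.
36 Hz and 132 Hz both map to 12 Hz.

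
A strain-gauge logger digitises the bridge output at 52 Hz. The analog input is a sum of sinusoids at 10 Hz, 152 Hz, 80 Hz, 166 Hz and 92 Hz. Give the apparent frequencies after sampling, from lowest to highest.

4 Hz, 10 Hz, 12 Hz, 24 Hz

fs/2 = 26 Hz.
10 Hz ≤ fs/2 = 26 Hz, passes unchanged.
152 Hz mod fs = 48 Hz.
48 Hz > fs/2 = 26 Hz, folds to fs − 48 Hz = 4 Hz.
80 Hz mod fs = 28 Hz.
28 Hz > fs/2 = 26 Hz, folds to fs − 28 Hz = 24 Hz.
166 Hz mod fs = 10 Hz.
10 Hz ≤ fs/2 = 26 Hz, appears at 10 Hz.
92 Hz mod fs = 40 Hz.
40 Hz > fs/2 = 26 Hz, folds to fs − 40 Hz = 12 Hz.
Distinct values: {4 Hz, 10 Hz, 12 Hz, 24 Hz}.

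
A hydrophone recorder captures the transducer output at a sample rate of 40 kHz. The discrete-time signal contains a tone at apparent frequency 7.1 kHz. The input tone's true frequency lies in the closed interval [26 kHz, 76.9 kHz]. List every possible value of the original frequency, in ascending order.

32.9 kHz, 47.1 kHz, 72.9 kHz

Frequencies that alias to 7.1 kHz are k·fs ± 7.1 kHz for integer k ≥ 0.
k=0: 7.1 kHz.
k=1: 32.9 kHz, 47.1 kHz.
k=2: 72.9 kHz, 87.1 kHz.
k=3: 112.9 kHz, 127.1 kHz.
Within [26 kHz, 76.9 kHz]: 32.9 kHz, 47.1 kHz, 72.9 kHz.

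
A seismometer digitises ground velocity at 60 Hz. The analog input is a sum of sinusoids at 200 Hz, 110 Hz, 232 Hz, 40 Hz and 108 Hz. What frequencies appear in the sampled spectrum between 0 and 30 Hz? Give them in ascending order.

8 Hz, 10 Hz, 12 Hz, 20 Hz

fs/2 = 30 Hz.
200 Hz mod fs = 20 Hz.
20 Hz ≤ fs/2 = 30 Hz, appears at 20 Hz.
110 Hz mod fs = 50 Hz.
50 Hz > fs/2 = 30 Hz, folds to fs − 50 Hz = 10 Hz.
232 Hz mod fs = 52 Hz.
52 Hz > fs/2 = 30 Hz, folds to fs − 52 Hz = 8 Hz.
40 Hz > fs/2 = 30 Hz, folds to fs − 40 Hz = 20 Hz.
108 Hz mod fs = 48 Hz.
48 Hz > fs/2 = 30 Hz, folds to fs − 48 Hz = 12 Hz.
Distinct values: {8 Hz, 10 Hz, 12 Hz, 20 Hz}.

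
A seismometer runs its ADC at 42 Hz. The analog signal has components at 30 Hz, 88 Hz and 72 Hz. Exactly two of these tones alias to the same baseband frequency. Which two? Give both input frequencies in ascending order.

fs/2 = 21 Hz.
30 Hz > fs/2 = 21 Hz, folds to fs − 30 Hz = 12 Hz.
88 Hz mod fs = 4 Hz.
4 Hz ≤ fs/2 = 21 Hz, appears at 4 Hz.
72 Hz mod fs = 30 Hz.
30 Hz > fs/2 = 21 Hz, folds to fs − 30 Hz = 12 Hz.
30 Hz and 72 Hz both map to 12 Hz.

30 Hz, 72 Hz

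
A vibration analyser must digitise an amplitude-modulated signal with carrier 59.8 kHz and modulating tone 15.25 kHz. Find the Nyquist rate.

150.1 kHz

AM sidebands sit at fc ± fm = 44.55 kHz and 75.05 kHz.
Highest-frequency component: 75.05 kHz.
Nyquist rate = 2 × 75.05 kHz = 150.1 kHz.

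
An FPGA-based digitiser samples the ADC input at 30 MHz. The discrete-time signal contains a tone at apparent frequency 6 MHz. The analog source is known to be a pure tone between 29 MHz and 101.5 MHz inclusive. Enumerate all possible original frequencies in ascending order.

Frequencies that alias to 6 MHz are k·fs ± 6 MHz for integer k ≥ 0.
k=0: 6 MHz.
k=1: 24 MHz, 36 MHz.
k=2: 54 MHz, 66 MHz.
k=3: 84 MHz, 96 MHz.
k=4: 114 MHz, 126 MHz.
Within [29 MHz, 101.5 MHz]: 36 MHz, 54 MHz, 66 MHz, 84 MHz, 96 MHz.

36 MHz, 54 MHz, 66 MHz, 84 MHz, 96 MHz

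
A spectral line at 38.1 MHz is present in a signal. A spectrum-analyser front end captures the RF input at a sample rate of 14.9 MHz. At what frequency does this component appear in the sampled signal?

38.1 MHz mod fs = 8.3 MHz.
8.3 MHz > fs/2 = 7.45 MHz, folds to fs − 8.3 MHz = 6.6 MHz.

6.6 MHz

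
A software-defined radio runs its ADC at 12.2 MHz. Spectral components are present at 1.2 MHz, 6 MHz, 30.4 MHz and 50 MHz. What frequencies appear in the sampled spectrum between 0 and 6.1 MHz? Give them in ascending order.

1.2 MHz, 6 MHz

fs/2 = 6.1 MHz.
1.2 MHz ≤ fs/2 = 6.1 MHz, passes unchanged.
6 MHz ≤ fs/2 = 6.1 MHz, passes unchanged.
30.4 MHz mod fs = 6 MHz.
6 MHz ≤ fs/2 = 6.1 MHz, appears at 6 MHz.
50 MHz mod fs = 1.2 MHz.
1.2 MHz ≤ fs/2 = 6.1 MHz, appears at 1.2 MHz.
Distinct values: {1.2 MHz, 6 MHz}.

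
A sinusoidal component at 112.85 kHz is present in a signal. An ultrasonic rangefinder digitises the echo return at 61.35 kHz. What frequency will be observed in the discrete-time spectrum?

112.85 kHz mod fs = 51.5 kHz.
51.5 kHz > fs/2 = 30.675 kHz, folds to fs − 51.5 kHz = 9.85 kHz.

9.85 kHz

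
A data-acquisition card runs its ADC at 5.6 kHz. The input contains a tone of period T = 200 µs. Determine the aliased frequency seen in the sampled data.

0.6 kHz

T = 200 µs → f = 1/T = 5 kHz.
5 kHz > fs/2 = 2.8 kHz, folds to fs − 5 kHz = 0.6 kHz.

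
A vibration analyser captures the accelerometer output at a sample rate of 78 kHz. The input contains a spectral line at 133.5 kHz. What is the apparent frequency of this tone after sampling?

133.5 kHz mod fs = 55.5 kHz.
55.5 kHz > fs/2 = 39 kHz, folds to fs − 55.5 kHz = 22.5 kHz.

22.5 kHz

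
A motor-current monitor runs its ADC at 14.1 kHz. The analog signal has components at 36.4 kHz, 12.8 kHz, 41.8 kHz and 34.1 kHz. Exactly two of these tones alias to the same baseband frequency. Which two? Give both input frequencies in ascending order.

fs/2 = 7.05 kHz.
36.4 kHz mod fs = 8.2 kHz.
8.2 kHz > fs/2 = 7.05 kHz, folds to fs − 8.2 kHz = 5.9 kHz.
12.8 kHz > fs/2 = 7.05 kHz, folds to fs − 12.8 kHz = 1.3 kHz.
41.8 kHz mod fs = 13.6 kHz.
13.6 kHz > fs/2 = 7.05 kHz, folds to fs − 13.6 kHz = 0.5 kHz.
34.1 kHz mod fs = 5.9 kHz.
5.9 kHz ≤ fs/2 = 7.05 kHz, appears at 5.9 kHz.
34.1 kHz and 36.4 kHz both map to 5.9 kHz.

34.1 kHz, 36.4 kHz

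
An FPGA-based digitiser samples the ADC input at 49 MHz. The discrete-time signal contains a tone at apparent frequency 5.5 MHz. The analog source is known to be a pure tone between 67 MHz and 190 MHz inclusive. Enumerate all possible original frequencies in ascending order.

92.5 MHz, 103.5 MHz, 141.5 MHz, 152.5 MHz

Frequencies that alias to 5.5 MHz are k·fs ± 5.5 MHz for integer k ≥ 0.
k=0: 5.5 MHz.
k=1: 43.5 MHz, 54.5 MHz.
k=2: 92.5 MHz, 103.5 MHz.
k=3: 141.5 MHz, 152.5 MHz.
k=4: 190.5 MHz, 201.5 MHz.
Within [67 MHz, 190 MHz]: 92.5 MHz, 103.5 MHz, 141.5 MHz, 152.5 MHz.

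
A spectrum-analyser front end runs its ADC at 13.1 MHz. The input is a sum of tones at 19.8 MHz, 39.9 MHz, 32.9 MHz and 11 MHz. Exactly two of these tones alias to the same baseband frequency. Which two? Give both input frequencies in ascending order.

fs/2 = 6.55 MHz.
19.8 MHz mod fs = 6.7 MHz.
6.7 MHz > fs/2 = 6.55 MHz, folds to fs − 6.7 MHz = 6.4 MHz.
39.9 MHz mod fs = 0.6 MHz.
0.6 MHz ≤ fs/2 = 6.55 MHz, appears at 0.6 MHz.
32.9 MHz mod fs = 6.7 MHz.
6.7 MHz > fs/2 = 6.55 MHz, folds to fs − 6.7 MHz = 6.4 MHz.
11 MHz > fs/2 = 6.55 MHz, folds to fs − 11 MHz = 2.1 MHz.
19.8 MHz and 32.9 MHz both map to 6.4 MHz.

19.8 MHz, 32.9 MHz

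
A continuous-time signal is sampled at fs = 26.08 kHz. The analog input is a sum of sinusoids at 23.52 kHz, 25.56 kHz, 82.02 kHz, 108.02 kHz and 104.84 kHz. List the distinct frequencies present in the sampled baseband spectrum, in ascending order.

fs/2 = 13.04 kHz.
23.52 kHz > fs/2 = 13.04 kHz, folds to fs − 23.52 kHz = 2.56 kHz.
25.56 kHz > fs/2 = 13.04 kHz, folds to fs − 25.56 kHz = 0.52 kHz.
82.02 kHz mod fs = 3.78 kHz.
3.78 kHz ≤ fs/2 = 13.04 kHz, appears at 3.78 kHz.
108.02 kHz mod fs = 3.7 kHz.
3.7 kHz ≤ fs/2 = 13.04 kHz, appears at 3.7 kHz.
104.84 kHz mod fs = 0.52 kHz.
0.52 kHz ≤ fs/2 = 13.04 kHz, appears at 0.52 kHz.
Distinct values: {0.52 kHz, 2.56 kHz, 3.7 kHz, 3.78 kHz}.

0.52 kHz, 2.56 kHz, 3.7 kHz, 3.78 kHz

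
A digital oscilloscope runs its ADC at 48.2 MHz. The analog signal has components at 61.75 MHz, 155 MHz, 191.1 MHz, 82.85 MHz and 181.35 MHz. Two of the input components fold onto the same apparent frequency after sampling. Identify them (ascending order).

61.75 MHz, 82.85 MHz

fs/2 = 24.1 MHz.
61.75 MHz mod fs = 13.55 MHz.
13.55 MHz ≤ fs/2 = 24.1 MHz, appears at 13.55 MHz.
155 MHz mod fs = 10.4 MHz.
10.4 MHz ≤ fs/2 = 24.1 MHz, appears at 10.4 MHz.
191.1 MHz mod fs = 46.5 MHz.
46.5 MHz > fs/2 = 24.1 MHz, folds to fs − 46.5 MHz = 1.7 MHz.
82.85 MHz mod fs = 34.65 MHz.
34.65 MHz > fs/2 = 24.1 MHz, folds to fs − 34.65 MHz = 13.55 MHz.
181.35 MHz mod fs = 36.75 MHz.
36.75 MHz > fs/2 = 24.1 MHz, folds to fs − 36.75 MHz = 11.45 MHz.
61.75 MHz and 82.85 MHz both map to 13.55 MHz.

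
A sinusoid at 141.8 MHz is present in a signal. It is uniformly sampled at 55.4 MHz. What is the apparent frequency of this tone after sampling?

141.8 MHz mod fs = 31 MHz.
31 MHz > fs/2 = 27.7 MHz, folds to fs − 31 MHz = 24.4 MHz.

24.4 MHz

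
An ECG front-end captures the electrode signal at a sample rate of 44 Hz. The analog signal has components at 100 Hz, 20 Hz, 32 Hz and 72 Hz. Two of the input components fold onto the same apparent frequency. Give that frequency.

12 Hz

fs/2 = 22 Hz.
100 Hz mod fs = 12 Hz.
12 Hz ≤ fs/2 = 22 Hz, appears at 12 Hz.
20 Hz ≤ fs/2 = 22 Hz, passes unchanged.
32 Hz > fs/2 = 22 Hz, folds to fs − 32 Hz = 12 Hz.
72 Hz mod fs = 28 Hz.
28 Hz > fs/2 = 22 Hz, folds to fs − 28 Hz = 16 Hz.
32 Hz and 100 Hz both map to 12 Hz.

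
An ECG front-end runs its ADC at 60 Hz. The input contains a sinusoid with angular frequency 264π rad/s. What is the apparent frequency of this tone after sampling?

ω = 264π rad/s → f = ω/(2π) = 132 Hz.
132 Hz mod fs = 12 Hz.
12 Hz ≤ fs/2 = 30 Hz, appears at 12 Hz.

12 Hz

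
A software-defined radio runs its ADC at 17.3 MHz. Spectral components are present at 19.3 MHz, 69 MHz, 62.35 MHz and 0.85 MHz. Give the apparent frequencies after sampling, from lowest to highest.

fs/2 = 8.65 MHz.
19.3 MHz mod fs = 2 MHz.
2 MHz ≤ fs/2 = 8.65 MHz, appears at 2 MHz.
69 MHz mod fs = 17.1 MHz.
17.1 MHz > fs/2 = 8.65 MHz, folds to fs − 17.1 MHz = 0.2 MHz.
62.35 MHz mod fs = 10.45 MHz.
10.45 MHz > fs/2 = 8.65 MHz, folds to fs − 10.45 MHz = 6.85 MHz.
0.85 MHz ≤ fs/2 = 8.65 MHz, passes unchanged.
Distinct values: {0.2 MHz, 0.85 MHz, 2 MHz, 6.85 MHz}.

0.2 MHz, 0.85 MHz, 2 MHz, 6.85 MHz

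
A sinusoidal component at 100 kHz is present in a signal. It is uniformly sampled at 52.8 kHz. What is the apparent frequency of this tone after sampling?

5.6 kHz

100 kHz mod fs = 47.2 kHz.
47.2 kHz > fs/2 = 26.4 kHz, folds to fs − 47.2 kHz = 5.6 kHz.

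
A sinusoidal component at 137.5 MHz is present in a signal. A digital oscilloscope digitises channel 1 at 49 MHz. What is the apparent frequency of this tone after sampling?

137.5 MHz mod fs = 39.5 MHz.
39.5 MHz > fs/2 = 24.5 MHz, folds to fs − 39.5 MHz = 9.5 MHz.

9.5 MHz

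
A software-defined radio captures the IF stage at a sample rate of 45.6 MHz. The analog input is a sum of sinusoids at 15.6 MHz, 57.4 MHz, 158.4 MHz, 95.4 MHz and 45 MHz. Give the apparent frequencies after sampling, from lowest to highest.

0.6 MHz, 4.2 MHz, 11.8 MHz, 15.6 MHz, 21.6 MHz

fs/2 = 22.8 MHz.
15.6 MHz ≤ fs/2 = 22.8 MHz, passes unchanged.
57.4 MHz mod fs = 11.8 MHz.
11.8 MHz ≤ fs/2 = 22.8 MHz, appears at 11.8 MHz.
158.4 MHz mod fs = 21.6 MHz.
21.6 MHz ≤ fs/2 = 22.8 MHz, appears at 21.6 MHz.
95.4 MHz mod fs = 4.2 MHz.
4.2 MHz ≤ fs/2 = 22.8 MHz, appears at 4.2 MHz.
45 MHz > fs/2 = 22.8 MHz, folds to fs − 45 MHz = 0.6 MHz.
Distinct values: {0.6 MHz, 4.2 MHz, 11.8 MHz, 15.6 MHz, 21.6 MHz}.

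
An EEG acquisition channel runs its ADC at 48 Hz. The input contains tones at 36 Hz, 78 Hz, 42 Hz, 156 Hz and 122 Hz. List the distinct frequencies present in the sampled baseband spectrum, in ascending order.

6 Hz, 12 Hz, 18 Hz, 22 Hz

fs/2 = 24 Hz.
36 Hz > fs/2 = 24 Hz, folds to fs − 36 Hz = 12 Hz.
78 Hz mod fs = 30 Hz.
30 Hz > fs/2 = 24 Hz, folds to fs − 30 Hz = 18 Hz.
42 Hz > fs/2 = 24 Hz, folds to fs − 42 Hz = 6 Hz.
156 Hz mod fs = 12 Hz.
12 Hz ≤ fs/2 = 24 Hz, appears at 12 Hz.
122 Hz mod fs = 26 Hz.
26 Hz > fs/2 = 24 Hz, folds to fs − 26 Hz = 22 Hz.
Distinct values: {6 Hz, 12 Hz, 18 Hz, 22 Hz}.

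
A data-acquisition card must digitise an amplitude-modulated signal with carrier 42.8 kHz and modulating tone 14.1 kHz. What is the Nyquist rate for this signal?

113.8 kHz

AM sidebands sit at fc ± fm = 28.7 kHz and 56.9 kHz.
Highest-frequency component: 56.9 kHz.
Nyquist rate = 2 × 56.9 kHz = 113.8 kHz.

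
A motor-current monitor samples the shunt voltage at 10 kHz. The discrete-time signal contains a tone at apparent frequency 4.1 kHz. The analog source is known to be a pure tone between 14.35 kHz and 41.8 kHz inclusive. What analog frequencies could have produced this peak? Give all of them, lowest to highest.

15.9 kHz, 24.1 kHz, 25.9 kHz, 34.1 kHz, 35.9 kHz

Frequencies that alias to 4.1 kHz are k·fs ± 4.1 kHz for integer k ≥ 0.
k=0: 4.1 kHz.
k=1: 5.9 kHz, 14.1 kHz.
k=2: 15.9 kHz, 24.1 kHz.
k=3: 25.9 kHz, 34.1 kHz.
k=4: 35.9 kHz, 44.1 kHz.
k=5: 45.9 kHz, 54.1 kHz.
Within [14.35 kHz, 41.8 kHz]: 15.9 kHz, 24.1 kHz, 25.9 kHz, 34.1 kHz, 35.9 kHz.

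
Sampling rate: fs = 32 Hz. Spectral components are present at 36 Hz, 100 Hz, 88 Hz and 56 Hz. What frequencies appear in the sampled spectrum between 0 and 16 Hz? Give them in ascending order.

4 Hz, 8 Hz

fs/2 = 16 Hz.
36 Hz mod fs = 4 Hz.
4 Hz ≤ fs/2 = 16 Hz, appears at 4 Hz.
100 Hz mod fs = 4 Hz.
4 Hz ≤ fs/2 = 16 Hz, appears at 4 Hz.
88 Hz mod fs = 24 Hz.
24 Hz > fs/2 = 16 Hz, folds to fs − 24 Hz = 8 Hz.
56 Hz mod fs = 24 Hz.
24 Hz > fs/2 = 16 Hz, folds to fs − 24 Hz = 8 Hz.
Distinct values: {4 Hz, 8 Hz}.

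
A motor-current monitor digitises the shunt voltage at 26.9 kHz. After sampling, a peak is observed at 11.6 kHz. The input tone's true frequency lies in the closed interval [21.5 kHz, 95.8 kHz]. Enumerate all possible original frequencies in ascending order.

38.5 kHz, 42.2 kHz, 65.4 kHz, 69.1 kHz, 92.3 kHz

Frequencies that alias to 11.6 kHz are k·fs ± 11.6 kHz for integer k ≥ 0.
k=0: 11.6 kHz.
k=1: 15.3 kHz, 38.5 kHz.
k=2: 42.2 kHz, 65.4 kHz.
k=3: 69.1 kHz, 92.3 kHz.
k=4: 96 kHz, 119.2 kHz.
Within [21.5 kHz, 95.8 kHz]: 38.5 kHz, 42.2 kHz, 65.4 kHz, 69.1 kHz, 92.3 kHz.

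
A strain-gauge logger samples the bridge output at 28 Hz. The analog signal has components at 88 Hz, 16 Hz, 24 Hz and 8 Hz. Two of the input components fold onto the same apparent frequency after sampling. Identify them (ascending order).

24 Hz, 88 Hz

fs/2 = 14 Hz.
88 Hz mod fs = 4 Hz.
4 Hz ≤ fs/2 = 14 Hz, appears at 4 Hz.
16 Hz > fs/2 = 14 Hz, folds to fs − 16 Hz = 12 Hz.
24 Hz > fs/2 = 14 Hz, folds to fs − 24 Hz = 4 Hz.
8 Hz ≤ fs/2 = 14 Hz, passes unchanged.
24 Hz and 88 Hz both map to 4 Hz.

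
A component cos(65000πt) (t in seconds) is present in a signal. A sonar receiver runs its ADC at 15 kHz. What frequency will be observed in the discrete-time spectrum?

2.5 kHz

ω = 65000π rad/s → f = ω/(2π) = 32500 Hz = 32.5 kHz.
32.5 kHz mod fs = 2.5 kHz.
2.5 kHz ≤ fs/2 = 7.5 kHz, appears at 2.5 kHz.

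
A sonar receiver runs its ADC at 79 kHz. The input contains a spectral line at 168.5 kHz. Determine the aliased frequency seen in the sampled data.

10.5 kHz

168.5 kHz mod fs = 10.5 kHz.
10.5 kHz ≤ fs/2 = 39.5 kHz, appears at 10.5 kHz.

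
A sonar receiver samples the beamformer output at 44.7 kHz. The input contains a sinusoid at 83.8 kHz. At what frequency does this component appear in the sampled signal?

83.8 kHz mod fs = 39.1 kHz.
39.1 kHz > fs/2 = 22.35 kHz, folds to fs − 39.1 kHz = 5.6 kHz.

5.6 kHz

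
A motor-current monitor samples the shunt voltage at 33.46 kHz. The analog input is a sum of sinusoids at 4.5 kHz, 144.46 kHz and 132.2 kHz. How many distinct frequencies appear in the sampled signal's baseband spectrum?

fs/2 = 16.73 kHz.
4.5 kHz ≤ fs/2 = 16.73 kHz, passes unchanged.
144.46 kHz mod fs = 10.62 kHz.
10.62 kHz ≤ fs/2 = 16.73 kHz, appears at 10.62 kHz.
132.2 kHz mod fs = 31.82 kHz.
31.82 kHz > fs/2 = 16.73 kHz, folds to fs − 31.82 kHz = 1.64 kHz.
Distinct values: {1.64 kHz, 4.5 kHz, 10.62 kHz} → 3.

3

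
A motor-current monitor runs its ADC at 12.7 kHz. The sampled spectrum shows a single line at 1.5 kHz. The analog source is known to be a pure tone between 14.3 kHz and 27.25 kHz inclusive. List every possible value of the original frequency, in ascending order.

Frequencies that alias to 1.5 kHz are k·fs ± 1.5 kHz for integer k ≥ 0.
k=0: 1.5 kHz.
k=1: 11.2 kHz, 14.2 kHz.
k=2: 23.9 kHz, 26.9 kHz.
k=3: 36.6 kHz, 39.6 kHz.
Within [14.3 kHz, 27.25 kHz]: 23.9 kHz, 26.9 kHz.

23.9 kHz, 26.9 kHz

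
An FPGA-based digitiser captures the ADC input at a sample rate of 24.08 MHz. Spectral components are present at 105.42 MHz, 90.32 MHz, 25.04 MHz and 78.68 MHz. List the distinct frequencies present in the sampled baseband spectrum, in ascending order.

fs/2 = 12.04 MHz.
105.42 MHz mod fs = 9.1 MHz.
9.1 MHz ≤ fs/2 = 12.04 MHz, appears at 9.1 MHz.
90.32 MHz mod fs = 18.08 MHz.
18.08 MHz > fs/2 = 12.04 MHz, folds to fs − 18.08 MHz = 6 MHz.
25.04 MHz mod fs = 0.96 MHz.
0.96 MHz ≤ fs/2 = 12.04 MHz, appears at 0.96 MHz.
78.68 MHz mod fs = 6.44 MHz.
6.44 MHz ≤ fs/2 = 12.04 MHz, appears at 6.44 MHz.
Distinct values: {0.96 MHz, 6 MHz, 6.44 MHz, 9.1 MHz}.

0.96 MHz, 6 MHz, 6.44 MHz, 9.1 MHz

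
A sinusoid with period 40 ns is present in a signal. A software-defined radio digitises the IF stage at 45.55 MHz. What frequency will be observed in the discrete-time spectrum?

T = 40 ns → f = 1/T = 25 MHz.
25 MHz > fs/2 = 22.775 MHz, folds to fs − 25 MHz = 20.55 MHz.

20.55 MHz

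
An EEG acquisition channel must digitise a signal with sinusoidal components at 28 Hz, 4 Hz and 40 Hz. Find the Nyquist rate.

80 Hz

Highest-frequency component: 40 Hz.
Nyquist rate = 2 × 40 Hz = 80 Hz.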